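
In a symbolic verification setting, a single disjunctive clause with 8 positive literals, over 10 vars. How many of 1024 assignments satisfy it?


Step 1: Total=2^10=1024
Step 2: Unsat when all 8 false: 2^2=4
Step 3: Sat=1024-4=1020

1020


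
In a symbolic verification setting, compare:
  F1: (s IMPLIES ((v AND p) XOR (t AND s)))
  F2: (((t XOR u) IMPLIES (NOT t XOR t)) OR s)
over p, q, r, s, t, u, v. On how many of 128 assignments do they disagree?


F1 = (s IMPLIES ((v AND p) XOR (t AND s)))
F2 = (((t XOR u) IMPLIES (NOT t XOR t)) OR s)
Evaluate both on each of 128 rows (bits = p,q,r,s,t,u,v):
  row 0 [0000000]: F1=1 F2=1 -> 0
  row 1 [0000001]: F1=1 F2=1 -> 0
  row 2 [0000010]: F1=1 F2=1 -> 0
  row 3 [0000011]: F1=1 F2=1 -> 0
  row 4 [0000100]: F1=1 F2=1 -> 0
  (every remaining row is evaluated the same way; all 128 results are listed next)
Full result column, 8 rows per line (p,q,r,s fixed per line; t,u,v runs 000..111 left to right):
  rows 0-7 [p,q,r,s=0000]: 00000000  (ones: 0)
  rows 8-15 [p,q,r,s=0001]: 11110000  (ones: 4)
  rows 16-23 [p,q,r,s=0010]: 00000000  (ones: 0)
  rows 24-31 [p,q,r,s=0011]: 11110000  (ones: 4)
  rows 32-39 [p,q,r,s=0100]: 00000000  (ones: 0)
  rows 40-47 [p,q,r,s=0101]: 11110000  (ones: 4)
  rows 48-55 [p,q,r,s=0110]: 00000000  (ones: 0)
  rows 56-63 [p,q,r,s=0111]: 11110000  (ones: 4)
  rows 64-71 [p,q,r,s=1000]: 00000000  (ones: 0)
  rows 72-79 [p,q,r,s=1001]: 10100101  (ones: 4)
  rows 80-87 [p,q,r,s=1010]: 00000000  (ones: 0)
  rows 88-95 [p,q,r,s=1011]: 10100101  (ones: 4)
  rows 96-103 [p,q,r,s=1100]: 00000000  (ones: 0)
  rows 104-111 [p,q,r,s=1101]: 10100101  (ones: 4)
  rows 112-119 [p,q,r,s=1110]: 00000000  (ones: 0)
  rows 120-127 [p,q,r,s=1111]: 10100101  (ones: 4)
Disagreements = 0+4+0+4+0+4+0+4+0+4+0+4+0+4+0+4 = 32

32


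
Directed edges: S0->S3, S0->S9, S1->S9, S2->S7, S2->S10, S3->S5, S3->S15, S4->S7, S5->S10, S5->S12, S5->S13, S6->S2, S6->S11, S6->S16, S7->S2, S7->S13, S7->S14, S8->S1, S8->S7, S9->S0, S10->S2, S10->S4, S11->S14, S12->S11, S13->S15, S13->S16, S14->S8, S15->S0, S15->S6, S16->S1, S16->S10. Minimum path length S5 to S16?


BFS layer-by-layer from S5:
  dist 0: {S5}
  dist 1: {S10, S12, S13}
  dist 2: {S2, S4, S11, S15, S16}
  -> S16 reached at distance 2
Shortest path length = 2

2


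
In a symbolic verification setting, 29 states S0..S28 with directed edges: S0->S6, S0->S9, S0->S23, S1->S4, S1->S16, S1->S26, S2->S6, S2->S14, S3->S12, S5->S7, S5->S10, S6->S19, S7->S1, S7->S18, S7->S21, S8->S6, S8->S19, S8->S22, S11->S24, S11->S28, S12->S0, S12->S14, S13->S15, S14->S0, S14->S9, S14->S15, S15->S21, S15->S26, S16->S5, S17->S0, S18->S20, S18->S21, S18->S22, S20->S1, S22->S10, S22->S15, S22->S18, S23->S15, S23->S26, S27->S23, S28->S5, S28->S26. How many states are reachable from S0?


BFS from S0:
  layer 0: {S0}
  layer 1: {S6, S9, S23}
  layer 2: {S15, S19, S26}
  layer 3: {S21}
Reachable set: {S0, S6, S9, S15, S19, S21, S23, S26}
Count = 8

8


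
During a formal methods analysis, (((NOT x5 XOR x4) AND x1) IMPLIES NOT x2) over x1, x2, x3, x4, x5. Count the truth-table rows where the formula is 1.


Formula: (((NOT x5 XOR x4) AND x1) IMPLIES NOT x2) over 5 vars (32 rows)
Evaluate each row (x1, x2, x3, x4, x5 as bits, MSB first):
  row 0 [00000]: (((NOT 0 XOR 0) AND 0) IMPLIES NOT 0) -> 1
  row 1 [00001]: (((NOT 1 XOR 0) AND 0) IMPLIES NOT 0) -> 1
  row 2 [00010]: (((NOT 0 XOR 1) AND 0) IMPLIES NOT 0) -> 1
  row 3 [00011]: (((NOT 1 XOR 1) AND 0) IMPLIES NOT 0) -> 1
  row 4 [00100]: (((NOT 0 XOR 0) AND 0) IMPLIES NOT 0) -> 1
  row 5 [00101]: (((NOT 1 XOR 0) AND 0) IMPLIES NOT 0) -> 1
  row 6 [00110]: (((NOT 0 XOR 1) AND 0) IMPLIES NOT 0) -> 1
  row 7 [00111]: (((NOT 1 XOR 1) AND 0) IMPLIES NOT 0) -> 1
  row 8 [01000]: (((NOT 0 XOR 0) AND 0) IMPLIES NOT 1) -> 1
  row 9 [01001]: (((NOT 1 XOR 0) AND 0) IMPLIES NOT 1) -> 1
  row 10 [01010]: (((NOT 0 XOR 1) AND 0) IMPLIES NOT 1) -> 1
  row 11 [01011]: (((NOT 1 XOR 1) AND 0) IMPLIES NOT 1) -> 1
  row 12 [01100]: (((NOT 0 XOR 0) AND 0) IMPLIES NOT 1) -> 1
  row 13 [01101]: (((NOT 1 XOR 0) AND 0) IMPLIES NOT 1) -> 1
  row 14 [01110]: (((NOT 0 XOR 1) AND 0) IMPLIES NOT 1) -> 1
  row 15 [01111]: (((NOT 1 XOR 1) AND 0) IMPLIES NOT 1) -> 1
  row 16 [10000]: (((NOT 0 XOR 0) AND 1) IMPLIES NOT 0) -> 1
  row 17 [10001]: (((NOT 1 XOR 0) AND 1) IMPLIES NOT 0) -> 1
  row 18 [10010]: (((NOT 0 XOR 1) AND 1) IMPLIES NOT 0) -> 1
  row 19 [10011]: (((NOT 1 XOR 1) AND 1) IMPLIES NOT 0) -> 1
  row 20 [10100]: (((NOT 0 XOR 0) AND 1) IMPLIES NOT 0) -> 1
  row 21 [10101]: (((NOT 1 XOR 0) AND 1) IMPLIES NOT 0) -> 1
  row 22 [10110]: (((NOT 0 XOR 1) AND 1) IMPLIES NOT 0) -> 1
  row 23 [10111]: (((NOT 1 XOR 1) AND 1) IMPLIES NOT 0) -> 1
  row 24 [11000]: (((NOT 0 XOR 0) AND 1) IMPLIES NOT 1) -> 0
  row 25 [11001]: (((NOT 1 XOR 0) AND 1) IMPLIES NOT 1) -> 1
  row 26 [11010]: (((NOT 0 XOR 1) AND 1) IMPLIES NOT 1) -> 1
  row 27 [11011]: (((NOT 1 XOR 1) AND 1) IMPLIES NOT 1) -> 0
  row 28 [11100]: (((NOT 0 XOR 0) AND 1) IMPLIES NOT 1) -> 0
  row 29 [11101]: (((NOT 1 XOR 0) AND 1) IMPLIES NOT 1) -> 1
  row 30 [11110]: (((NOT 0 XOR 1) AND 1) IMPLIES NOT 1) -> 1
  row 31 [11111]: (((NOT 1 XOR 1) AND 1) IMPLIES NOT 1) -> 0
Full result column, 8 rows per line (x1,x2 fixed per line; x3,x4,x5 runs 000..111 left to right):
  rows 0-7 [x1,x2=00]: 11111111  (ones: 8)
  rows 8-15 [x1,x2=01]: 11111111  (ones: 8)
  rows 16-23 [x1,x2=10]: 11111111  (ones: 8)
  rows 24-31 [x1,x2=11]: 01100110  (ones: 4)
Count of 1-rows = 8+8+8+4 = 28

28


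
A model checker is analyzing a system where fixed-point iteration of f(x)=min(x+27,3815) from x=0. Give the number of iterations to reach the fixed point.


Step 1: x=0, cap=3815, increment=27
Step 2: x grows by 27 each step until capped at 3815; fixed point is x=3815
Step 3: iterations = ceil(3815/27) = 142

142


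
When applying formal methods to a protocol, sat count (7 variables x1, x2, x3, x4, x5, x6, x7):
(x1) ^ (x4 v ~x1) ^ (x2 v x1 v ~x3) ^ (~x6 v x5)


CNF with 4 clauses over 7 vars (128 assignments).
An assignment satisfies CNF iff every clause has >=1 true literal.
Check each row (bits = x1,x2,x3,x4,x5,x6,x7; clause T/F shown):
  row 0 [0000000]: clauses=FTTT -> 0
  row 1 [0000001]: clauses=FTTT -> 0
  row 2 [0000010]: clauses=FTTF -> 0
  row 3 [0000011]: clauses=FTTF -> 0
  row 4 [0000100]: clauses=FTTT -> 0
  (every remaining row is evaluated the same way; all 128 results are listed next)
Full result column, 8 rows per line (x1,x2,x3,x4 fixed per line; x5,x6,x7 runs 000..111 left to right):
  rows 0-7 [x1,x2,x3,x4=0000]: 00000000  (ones: 0)
  rows 8-15 [x1,x2,x3,x4=0001]: 00000000  (ones: 0)
  rows 16-23 [x1,x2,x3,x4=0010]: 00000000  (ones: 0)
  rows 24-31 [x1,x2,x3,x4=0011]: 00000000  (ones: 0)
  rows 32-39 [x1,x2,x3,x4=0100]: 00000000  (ones: 0)
  rows 40-47 [x1,x2,x3,x4=0101]: 00000000  (ones: 0)
  rows 48-55 [x1,x2,x3,x4=0110]: 00000000  (ones: 0)
  rows 56-63 [x1,x2,x3,x4=0111]: 00000000  (ones: 0)
  rows 64-71 [x1,x2,x3,x4=1000]: 00000000  (ones: 0)
  rows 72-79 [x1,x2,x3,x4=1001]: 11001111  (ones: 6)
  rows 80-87 [x1,x2,x3,x4=1010]: 00000000  (ones: 0)
  rows 88-95 [x1,x2,x3,x4=1011]: 11001111  (ones: 6)
  rows 96-103 [x1,x2,x3,x4=1100]: 00000000  (ones: 0)
  rows 104-111 [x1,x2,x3,x4=1101]: 11001111  (ones: 6)
  rows 112-119 [x1,x2,x3,x4=1110]: 00000000  (ones: 0)
  rows 120-127 [x1,x2,x3,x4=1111]: 11001111  (ones: 6)
Satisfying assignments = 0+0+0+0+0+0+0+0+0+6+0+6+0+6+0+6 = 24

24


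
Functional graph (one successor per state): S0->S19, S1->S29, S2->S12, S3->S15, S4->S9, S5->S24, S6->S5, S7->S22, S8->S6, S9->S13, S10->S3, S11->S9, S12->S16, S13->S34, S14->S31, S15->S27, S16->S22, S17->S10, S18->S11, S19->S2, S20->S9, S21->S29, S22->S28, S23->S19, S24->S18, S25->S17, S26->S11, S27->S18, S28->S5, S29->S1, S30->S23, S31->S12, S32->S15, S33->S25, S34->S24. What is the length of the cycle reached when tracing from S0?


Trace from S0 until a state repeats:
  S0 -> S19 -> S2 -> S12 -> S16 -> S22 -> S28 -> S5 -> S24 -> S18 -> S11 -> S9 -> S13 -> S34 -> S24
S24 first seen at step 8, revisited at step 14.
Cycle length = 14 - 8 = 6

6


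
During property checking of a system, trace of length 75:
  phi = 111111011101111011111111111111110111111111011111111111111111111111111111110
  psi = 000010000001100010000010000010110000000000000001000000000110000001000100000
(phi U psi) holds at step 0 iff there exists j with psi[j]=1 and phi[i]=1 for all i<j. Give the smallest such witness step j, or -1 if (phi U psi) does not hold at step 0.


(phi U psi) at 0: need smallest j with psi[j]=1 and phi[i]=1 for all i in [0,j).
Scan from step 0:
  step 0: phi=1, psi=0 -> continue
  step 1: phi=1, psi=0 -> continue
  step 2: phi=1, psi=0 -> continue
  step 3: phi=1, psi=0 -> continue
  step 4: psi=1 and phi held for [0,4) -> witness found
Witness step = 4

4


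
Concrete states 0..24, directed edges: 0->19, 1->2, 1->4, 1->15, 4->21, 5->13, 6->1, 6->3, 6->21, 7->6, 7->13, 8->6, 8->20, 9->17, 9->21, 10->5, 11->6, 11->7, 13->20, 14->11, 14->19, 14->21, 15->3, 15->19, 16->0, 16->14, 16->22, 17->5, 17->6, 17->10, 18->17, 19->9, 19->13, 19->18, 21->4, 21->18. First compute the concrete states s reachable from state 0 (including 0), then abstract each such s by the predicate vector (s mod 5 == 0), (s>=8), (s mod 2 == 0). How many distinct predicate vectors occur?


BFS from 0:
Concrete reachable: {0, 1, 2, 3, 4, 5, 6, 9, 10, 13, 15, 17, 18, 19, 20, 21}
Abstract via predicates (s mod 5 == 0), (s>=8), (s mod 2 == 0):
  (0,0,0) <- {1, 3}
  (0,0,1) <- {2, 4, 6}
  (0,1,0) <- {9, 13, 17, 19, 21}
  (0,1,1) <- {18}
  (1,0,0) <- {5}
  (1,0,1) <- {0}
  (1,1,0) <- {15}
  (1,1,1) <- {10, 20}
Distinct abstract states = 8

8


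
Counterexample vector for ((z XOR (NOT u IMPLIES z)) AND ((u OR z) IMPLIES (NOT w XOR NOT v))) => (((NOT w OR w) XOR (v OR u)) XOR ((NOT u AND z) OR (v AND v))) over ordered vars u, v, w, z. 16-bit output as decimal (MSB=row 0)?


F1 = ((z XOR (NOT u IMPLIES z)) AND ((u OR z) IMPLIES (NOT w XOR NOT v)))
F2 = (((NOT w OR w) XOR (v OR u)) XOR ((NOT u AND z) OR (v AND v)))
Counterexample to F1=>F2 is where F1=1 and F2=0.
Evaluate each row (bits = u,v,w,z, MSB first):
  row 0 [0000]: F1=0 F2=1 -> F1&~F2 -> 0
  row 1 [0001]: F1=0 F2=0 -> F1&~F2 -> 0
  row 2 [0010]: F1=0 F2=1 -> F1&~F2 -> 0
  row 3 [0011]: F1=0 F2=0 -> F1&~F2 -> 0
  row 4 [0100]: F1=0 F2=1 -> F1&~F2 -> 0
  row 5 [0101]: F1=0 F2=1 -> F1&~F2 -> 0
  row 6 [0110]: F1=0 F2=1 -> F1&~F2 -> 0
  row 7 [0111]: F1=0 F2=1 -> F1&~F2 -> 0
  row 8 [1000]: F1=0 F2=0 -> F1&~F2 -> 0
  row 9 [1001]: F1=0 F2=0 -> F1&~F2 -> 0
  row 10 [1010]: F1=1 F2=0 -> F1&~F2 -> 1
  row 11 [1011]: F1=0 F2=0 -> F1&~F2 -> 0
  row 12 [1100]: F1=1 F2=1 -> F1&~F2 -> 0
  row 13 [1101]: F1=0 F2=1 -> F1&~F2 -> 0
  row 14 [1110]: F1=0 F2=1 -> F1&~F2 -> 0
  row 15 [1111]: F1=0 F2=1 -> F1&~F2 -> 0
Full result column, 4 rows per line (u,v fixed per line; w,z runs 00..11 left to right):
  rows 0-3 [u,v=00]: 0000  = hex 0
  rows 4-7 [u,v=01]: 0000  = hex 0
  rows 8-11 [u,v=10]: 0010  = hex 2
  rows 12-15 [u,v=11]: 0000  = hex 0
Counterexample vector (row 0 .. row 15) = 0000000000100000
Output column grouped in 4s = 0000 0000 0010 0000 = 0x0020
Convert to decimal digit by digit (value = value*16 + digit):
  0 -> 0
  0*16 + 0 = 0
  0*16 + 2 = 2
  2*16 + 0 = 32
Decimal = 32

32


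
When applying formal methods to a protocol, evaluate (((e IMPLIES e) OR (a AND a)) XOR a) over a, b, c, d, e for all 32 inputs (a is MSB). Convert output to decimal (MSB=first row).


Formula: (((e IMPLIES e) OR (a AND a)) XOR a) over a, b, c, d, e (32 rows)
Evaluate each row (bits = a,b,c,d,e, MSB first):
  row 0 [00000]: (((0 IMPLIES 0) OR (0 AND 0)) XOR 0) -> 1
  row 1 [00001]: (((1 IMPLIES 1) OR (0 AND 0)) XOR 0) -> 1
  row 2 [00010]: (((0 IMPLIES 0) OR (0 AND 0)) XOR 0) -> 1
  row 3 [00011]: (((1 IMPLIES 1) OR (0 AND 0)) XOR 0) -> 1
  row 4 [00100]: (((0 IMPLIES 0) OR (0 AND 0)) XOR 0) -> 1
  row 5 [00101]: (((1 IMPLIES 1) OR (0 AND 0)) XOR 0) -> 1
  row 6 [00110]: (((0 IMPLIES 0) OR (0 AND 0)) XOR 0) -> 1
  row 7 [00111]: (((1 IMPLIES 1) OR (0 AND 0)) XOR 0) -> 1
  row 8 [01000]: (((0 IMPLIES 0) OR (0 AND 0)) XOR 0) -> 1
  row 9 [01001]: (((1 IMPLIES 1) OR (0 AND 0)) XOR 0) -> 1
  row 10 [01010]: (((0 IMPLIES 0) OR (0 AND 0)) XOR 0) -> 1
  row 11 [01011]: (((1 IMPLIES 1) OR (0 AND 0)) XOR 0) -> 1
  row 12 [01100]: (((0 IMPLIES 0) OR (0 AND 0)) XOR 0) -> 1
  row 13 [01101]: (((1 IMPLIES 1) OR (0 AND 0)) XOR 0) -> 1
  row 14 [01110]: (((0 IMPLIES 0) OR (0 AND 0)) XOR 0) -> 1
  row 15 [01111]: (((1 IMPLIES 1) OR (0 AND 0)) XOR 0) -> 1
  row 16 [10000]: (((0 IMPLIES 0) OR (1 AND 1)) XOR 1) -> 0
  row 17 [10001]: (((1 IMPLIES 1) OR (1 AND 1)) XOR 1) -> 0
  row 18 [10010]: (((0 IMPLIES 0) OR (1 AND 1)) XOR 1) -> 0
  row 19 [10011]: (((1 IMPLIES 1) OR (1 AND 1)) XOR 1) -> 0
  row 20 [10100]: (((0 IMPLIES 0) OR (1 AND 1)) XOR 1) -> 0
  row 21 [10101]: (((1 IMPLIES 1) OR (1 AND 1)) XOR 1) -> 0
  row 22 [10110]: (((0 IMPLIES 0) OR (1 AND 1)) XOR 1) -> 0
  row 23 [10111]: (((1 IMPLIES 1) OR (1 AND 1)) XOR 1) -> 0
  row 24 [11000]: (((0 IMPLIES 0) OR (1 AND 1)) XOR 1) -> 0
  row 25 [11001]: (((1 IMPLIES 1) OR (1 AND 1)) XOR 1) -> 0
  row 26 [11010]: (((0 IMPLIES 0) OR (1 AND 1)) XOR 1) -> 0
  row 27 [11011]: (((1 IMPLIES 1) OR (1 AND 1)) XOR 1) -> 0
  row 28 [11100]: (((0 IMPLIES 0) OR (1 AND 1)) XOR 1) -> 0
  row 29 [11101]: (((1 IMPLIES 1) OR (1 AND 1)) XOR 1) -> 0
  row 30 [11110]: (((0 IMPLIES 0) OR (1 AND 1)) XOR 1) -> 0
  row 31 [11111]: (((1 IMPLIES 1) OR (1 AND 1)) XOR 1) -> 0
Full result column, 4 rows per line (a,b,c fixed per line; d,e runs 00..11 left to right):
  rows 0-3 [a,b,c=000]: 1111  = hex F
  rows 4-7 [a,b,c=001]: 1111  = hex F
  rows 8-11 [a,b,c=010]: 1111  = hex F
  rows 12-15 [a,b,c=011]: 1111  = hex F
  rows 16-19 [a,b,c=100]: 0000  = hex 0
  rows 20-23 [a,b,c=101]: 0000  = hex 0
  rows 24-27 [a,b,c=110]: 0000  = hex 0
  rows 28-31 [a,b,c=111]: 0000  = hex 0
Output column (row 0 .. row 31) = 11111111111111110000000000000000
Output column grouped in 4s = 1111 1111 1111 1111 0000 0000 0000 0000 = 0xFFFF0000
Convert to decimal digit by digit (value = value*16 + digit):
  F -> 15
  15*16 + 15 (F) = 255
  255*16 + 15 (F) = 4095
  4095*16 + 15 (F) = 65535
  65535*16 + 0 = 1048560
  1048560*16 + 0 = 16776960
  16776960*16 + 0 = 268431360
  268431360*16 + 0 = 4294901760
Decimal = 4294901760

4294901760


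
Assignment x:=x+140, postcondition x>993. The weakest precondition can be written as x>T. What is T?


Formula: wp(x:=E, P) = P[E/x] (substitute E for x in postcondition)
Step 1: Postcondition: x>993
Step 2: Substitute x+140 for x: x+140>993
Step 3: Solve for x: x > 993-140 = 853

853


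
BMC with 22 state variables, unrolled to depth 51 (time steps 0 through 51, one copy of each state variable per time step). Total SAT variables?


BMC unrolls to depth k, creating one copy of each state var for steps 0..k.
Step count = 51 + 1 = 52 (steps 0 through 51)
Vars per step = 22
Total = 22 * 52 = 1144

1144


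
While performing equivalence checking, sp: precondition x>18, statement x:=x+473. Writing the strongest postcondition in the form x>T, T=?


Formula: sp(P, x:=E) = exists old_x. (x = E[old_x/x]) AND P[old_x/x] (old_x is the value of x before the assignment; eliminate old_x by solving x = E[old_x/x] for old_x)
Step 1: Precondition P: x>18, i.e. old_x > 18
Step 2: Assignment gives x = old_x + 473, so old_x = x - 473
Step 3: Substitute into P: x - 473 > 18
Step 4: Simplify: x > 18+473 = 491

491


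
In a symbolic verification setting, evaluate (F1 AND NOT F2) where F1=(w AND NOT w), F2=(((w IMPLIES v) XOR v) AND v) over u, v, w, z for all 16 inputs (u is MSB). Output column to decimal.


F1 = (w AND NOT w)
F2 = (((w IMPLIES v) XOR v) AND v)
Counterexample to F1=>F2 is where F1=1 and F2=0.
Evaluate each row (bits = u,v,w,z, MSB first):
  row 0 [0000]: F1=0 F2=0 -> F1&~F2 -> 0
  row 1 [0001]: F1=0 F2=0 -> F1&~F2 -> 0
  row 2 [0010]: F1=0 F2=0 -> F1&~F2 -> 0
  row 3 [0011]: F1=0 F2=0 -> F1&~F2 -> 0
  row 4 [0100]: F1=0 F2=0 -> F1&~F2 -> 0
  row 5 [0101]: F1=0 F2=0 -> F1&~F2 -> 0
  row 6 [0110]: F1=0 F2=0 -> F1&~F2 -> 0
  row 7 [0111]: F1=0 F2=0 -> F1&~F2 -> 0
  row 8 [1000]: F1=0 F2=0 -> F1&~F2 -> 0
  row 9 [1001]: F1=0 F2=0 -> F1&~F2 -> 0
  row 10 [1010]: F1=0 F2=0 -> F1&~F2 -> 0
  row 11 [1011]: F1=0 F2=0 -> F1&~F2 -> 0
  row 12 [1100]: F1=0 F2=0 -> F1&~F2 -> 0
  row 13 [1101]: F1=0 F2=0 -> F1&~F2 -> 0
  row 14 [1110]: F1=0 F2=0 -> F1&~F2 -> 0
  row 15 [1111]: F1=0 F2=0 -> F1&~F2 -> 0
Full result column, 4 rows per line (u,v fixed per line; w,z runs 00..11 left to right):
  rows 0-3 [u,v=00]: 0000  = hex 0
  rows 4-7 [u,v=01]: 0000  = hex 0
  rows 8-11 [u,v=10]: 0000  = hex 0
  rows 12-15 [u,v=11]: 0000  = hex 0
Counterexample vector (row 0 .. row 15) = 0000000000000000
Output column grouped in 4s = 0000 0000 0000 0000 = 0x0000
Convert to decimal digit by digit (value = value*16 + digit):
  0 -> 0
  0*16 + 0 = 0
  0*16 + 0 = 0
  0*16 + 0 = 0
Decimal = 0

0


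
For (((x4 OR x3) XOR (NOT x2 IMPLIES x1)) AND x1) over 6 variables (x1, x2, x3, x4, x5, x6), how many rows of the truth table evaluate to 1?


Formula: (((x4 OR x3) XOR (NOT x2 IMPLIES x1)) AND x1) over 6 vars (64 rows)
Evaluate each row (x1, x2, x3, x4, x5, x6 as bits, MSB first):
  row 0 [000000]: (((0 OR 0) XOR (NOT 0 IMPLIES 0)) AND 0) -> 0
  row 1 [000001]: (((0 OR 0) XOR (NOT 0 IMPLIES 0)) AND 0) -> 0
  row 2 [000010]: (((0 OR 0) XOR (NOT 0 IMPLIES 0)) AND 0) -> 0
  row 3 [000011]: (((0 OR 0) XOR (NOT 0 IMPLIES 0)) AND 0) -> 0
  row 4 [000100]: (((1 OR 0) XOR (NOT 0 IMPLIES 0)) AND 0) -> 0
  (every remaining row is evaluated the same way; all 64 results are listed next)
Full result column, 8 rows per line (x1,x2,x3 fixed per line; x4,x5,x6 runs 000..111 left to right):
  rows 0-7 [x1,x2,x3=000]: 00000000  (ones: 0)
  rows 8-15 [x1,x2,x3=001]: 00000000  (ones: 0)
  rows 16-23 [x1,x2,x3=010]: 00000000  (ones: 0)
  rows 24-31 [x1,x2,x3=011]: 00000000  (ones: 0)
  rows 32-39 [x1,x2,x3=100]: 11110000  (ones: 4)
  rows 40-47 [x1,x2,x3=101]: 00000000  (ones: 0)
  rows 48-55 [x1,x2,x3=110]: 11110000  (ones: 4)
  rows 56-63 [x1,x2,x3=111]: 00000000  (ones: 0)
Count of 1-rows = 0+0+0+0+4+0+4+0 = 8

8


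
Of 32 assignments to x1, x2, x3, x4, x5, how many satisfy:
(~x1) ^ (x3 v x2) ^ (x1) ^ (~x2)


CNF with 4 clauses over 5 vars (32 assignments).
An assignment satisfies CNF iff every clause has >=1 true literal.
Check each row (bits = x1,x2,x3,x4,x5; clause T/F shown):
  row 0 [00000]: clauses=TFFT -> 0
  row 1 [00001]: clauses=TFFT -> 0
  row 2 [00010]: clauses=TFFT -> 0
  row 3 [00011]: clauses=TFFT -> 0
  row 4 [00100]: clauses=TTFT -> 0
  row 5 [00101]: clauses=TTFT -> 0
  row 6 [00110]: clauses=TTFT -> 0
  row 7 [00111]: clauses=TTFT -> 0
  row 8 [01000]: clauses=TTFF -> 0
  row 9 [01001]: clauses=TTFF -> 0
  row 10 [01010]: clauses=TTFF -> 0
  row 11 [01011]: clauses=TTFF -> 0
  row 12 [01100]: clauses=TTFF -> 0
  row 13 [01101]: clauses=TTFF -> 0
  row 14 [01110]: clauses=TTFF -> 0
  row 15 [01111]: clauses=TTFF -> 0
  row 16 [10000]: clauses=FFTT -> 0
  row 17 [10001]: clauses=FFTT -> 0
  row 18 [10010]: clauses=FFTT -> 0
  row 19 [10011]: clauses=FFTT -> 0
  row 20 [10100]: clauses=FTTT -> 0
  row 21 [10101]: clauses=FTTT -> 0
  row 22 [10110]: clauses=FTTT -> 0
  row 23 [10111]: clauses=FTTT -> 0
  row 24 [11000]: clauses=FTTF -> 0
  row 25 [11001]: clauses=FTTF -> 0
  row 26 [11010]: clauses=FTTF -> 0
  row 27 [11011]: clauses=FTTF -> 0
  row 28 [11100]: clauses=FTTF -> 0
  row 29 [11101]: clauses=FTTF -> 0
  row 30 [11110]: clauses=FTTF -> 0
  row 31 [11111]: clauses=FTTF -> 0
Full result column, 8 rows per line (x1,x2 fixed per line; x3,x4,x5 runs 000..111 left to right):
  rows 0-7 [x1,x2=00]: 00000000  (ones: 0)
  rows 8-15 [x1,x2=01]: 00000000  (ones: 0)
  rows 16-23 [x1,x2=10]: 00000000  (ones: 0)
  rows 24-31 [x1,x2=11]: 00000000  (ones: 0)
Satisfying assignments = 0+0+0+0 = 0

0


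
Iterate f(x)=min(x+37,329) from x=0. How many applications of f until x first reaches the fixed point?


Step 1: x=0, cap=329, increment=37
Step 2: x grows by 37 each step until capped at 329; fixed point is x=329
Step 3: iterations = ceil(329/37) = 9

9


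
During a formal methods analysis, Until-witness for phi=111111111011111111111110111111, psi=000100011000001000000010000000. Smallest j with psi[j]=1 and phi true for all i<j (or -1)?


(phi U psi) at 0: need smallest j with psi[j]=1 and phi[i]=1 for all i in [0,j).
Scan from step 0:
  step 0: phi=1, psi=0 -> continue
  step 1: phi=1, psi=0 -> continue
  step 2: phi=1, psi=0 -> continue
  step 3: psi=1 and phi held for [0,3) -> witness found
Witness step = 3

3


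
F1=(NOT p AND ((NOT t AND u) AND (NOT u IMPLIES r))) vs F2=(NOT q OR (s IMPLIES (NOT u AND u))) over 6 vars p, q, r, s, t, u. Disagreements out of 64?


F1 = (NOT p AND ((NOT t AND u) AND (NOT u IMPLIES r)))
F2 = (NOT q OR (s IMPLIES (NOT u AND u)))
Evaluate both on each of 64 rows (bits = p,q,r,s,t,u):
  row 0 [000000]: F1=0 F2=1 (differ) -> 1
  row 1 [000001]: F1=1 F2=1 -> 0
  row 2 [000010]: F1=0 F2=1 (differ) -> 1
  row 3 [000011]: F1=0 F2=1 (differ) -> 1
  row 4 [000100]: F1=0 F2=1 (differ) -> 1
  (every remaining row is evaluated the same way; all 64 results are listed next)
Full result column, 8 rows per line (p,q,r fixed per line; s,t,u runs 000..111 left to right):
  rows 0-7 [p,q,r=000]: 10111011  (ones: 6)
  rows 8-15 [p,q,r=001]: 10111011  (ones: 6)
  rows 16-23 [p,q,r=010]: 10110100  (ones: 4)
  rows 24-31 [p,q,r=011]: 10110100  (ones: 4)
  rows 32-39 [p,q,r=100]: 11111111  (ones: 8)
  rows 40-47 [p,q,r=101]: 11111111  (ones: 8)
  rows 48-55 [p,q,r=110]: 11110000  (ones: 4)
  rows 56-63 [p,q,r=111]: 11110000  (ones: 4)
Disagreements = 6+6+4+4+8+8+4+4 = 44

44


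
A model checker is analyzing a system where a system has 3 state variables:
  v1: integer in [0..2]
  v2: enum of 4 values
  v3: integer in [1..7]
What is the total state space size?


State space = product of domain sizes of all variables.
Domain sizes:
  v1 (integer in [0..2]): 3
  v2 (enum of 4 values): 4
  v3 (integer in [1..7]): 7
Product = 3 * 4 * 7 = 84

84


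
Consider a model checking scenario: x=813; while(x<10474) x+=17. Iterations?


Step 1: x goes from 813 toward 10474 by 17; the body runs while x<10474, so iterations = ceil((bound-start)/step)
Step 2: Distance=9661
Step 3: ceil(9661/17)=569

569


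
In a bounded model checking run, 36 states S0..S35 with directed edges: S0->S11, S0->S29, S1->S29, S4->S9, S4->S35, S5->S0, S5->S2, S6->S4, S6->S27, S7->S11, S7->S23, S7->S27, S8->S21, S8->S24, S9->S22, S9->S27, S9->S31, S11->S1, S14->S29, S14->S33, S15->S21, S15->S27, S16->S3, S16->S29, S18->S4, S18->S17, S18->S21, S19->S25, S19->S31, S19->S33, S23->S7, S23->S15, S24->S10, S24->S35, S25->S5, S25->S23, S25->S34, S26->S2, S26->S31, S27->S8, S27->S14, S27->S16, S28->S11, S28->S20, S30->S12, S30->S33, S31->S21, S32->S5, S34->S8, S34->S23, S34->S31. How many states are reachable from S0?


BFS from S0:
  layer 0: {S0}
  layer 1: {S11, S29}
  layer 2: {S1}
Reachable set: {S0, S1, S11, S29}
Count = 4

4


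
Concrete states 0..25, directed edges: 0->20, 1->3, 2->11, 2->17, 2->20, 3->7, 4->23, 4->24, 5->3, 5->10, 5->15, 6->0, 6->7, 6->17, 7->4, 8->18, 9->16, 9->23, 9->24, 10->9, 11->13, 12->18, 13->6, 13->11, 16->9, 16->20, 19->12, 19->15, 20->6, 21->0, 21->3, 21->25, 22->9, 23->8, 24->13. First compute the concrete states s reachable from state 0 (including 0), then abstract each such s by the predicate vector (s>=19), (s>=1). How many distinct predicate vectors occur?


BFS from 0:
Concrete reachable: {0, 4, 6, 7, 8, 11, 13, 17, 18, 20, 23, 24}
Abstract via predicates (s>=19), (s>=1):
  (0,0) <- {0}
  (0,1) <- {4, 6, 7, 8, 11, 13, 17, 18}
  (1,1) <- {20, 23, 24}
Distinct abstract states = 3

3


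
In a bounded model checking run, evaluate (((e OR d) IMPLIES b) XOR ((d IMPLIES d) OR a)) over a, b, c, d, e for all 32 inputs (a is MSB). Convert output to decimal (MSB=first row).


Formula: (((e OR d) IMPLIES b) XOR ((d IMPLIES d) OR a)) over a, b, c, d, e (32 rows)
Evaluate each row (bits = a,b,c,d,e, MSB first):
  row 0 [00000]: (((0 OR 0) IMPLIES 0) XOR ((0 IMPLIES 0) OR 0)) -> 0
  row 1 [00001]: (((1 OR 0) IMPLIES 0) XOR ((0 IMPLIES 0) OR 0)) -> 1
  row 2 [00010]: (((0 OR 1) IMPLIES 0) XOR ((1 IMPLIES 1) OR 0)) -> 1
  row 3 [00011]: (((1 OR 1) IMPLIES 0) XOR ((1 IMPLIES 1) OR 0)) -> 1
  row 4 [00100]: (((0 OR 0) IMPLIES 0) XOR ((0 IMPLIES 0) OR 0)) -> 0
  row 5 [00101]: (((1 OR 0) IMPLIES 0) XOR ((0 IMPLIES 0) OR 0)) -> 1
  row 6 [00110]: (((0 OR 1) IMPLIES 0) XOR ((1 IMPLIES 1) OR 0)) -> 1
  row 7 [00111]: (((1 OR 1) IMPLIES 0) XOR ((1 IMPLIES 1) OR 0)) -> 1
  row 8 [01000]: (((0 OR 0) IMPLIES 1) XOR ((0 IMPLIES 0) OR 0)) -> 0
  row 9 [01001]: (((1 OR 0) IMPLIES 1) XOR ((0 IMPLIES 0) OR 0)) -> 0
  row 10 [01010]: (((0 OR 1) IMPLIES 1) XOR ((1 IMPLIES 1) OR 0)) -> 0
  row 11 [01011]: (((1 OR 1) IMPLIES 1) XOR ((1 IMPLIES 1) OR 0)) -> 0
  row 12 [01100]: (((0 OR 0) IMPLIES 1) XOR ((0 IMPLIES 0) OR 0)) -> 0
  row 13 [01101]: (((1 OR 0) IMPLIES 1) XOR ((0 IMPLIES 0) OR 0)) -> 0
  row 14 [01110]: (((0 OR 1) IMPLIES 1) XOR ((1 IMPLIES 1) OR 0)) -> 0
  row 15 [01111]: (((1 OR 1) IMPLIES 1) XOR ((1 IMPLIES 1) OR 0)) -> 0
  row 16 [10000]: (((0 OR 0) IMPLIES 0) XOR ((0 IMPLIES 0) OR 1)) -> 0
  row 17 [10001]: (((1 OR 0) IMPLIES 0) XOR ((0 IMPLIES 0) OR 1)) -> 1
  row 18 [10010]: (((0 OR 1) IMPLIES 0) XOR ((1 IMPLIES 1) OR 1)) -> 1
  row 19 [10011]: (((1 OR 1) IMPLIES 0) XOR ((1 IMPLIES 1) OR 1)) -> 1
  row 20 [10100]: (((0 OR 0) IMPLIES 0) XOR ((0 IMPLIES 0) OR 1)) -> 0
  row 21 [10101]: (((1 OR 0) IMPLIES 0) XOR ((0 IMPLIES 0) OR 1)) -> 1
  row 22 [10110]: (((0 OR 1) IMPLIES 0) XOR ((1 IMPLIES 1) OR 1)) -> 1
  row 23 [10111]: (((1 OR 1) IMPLIES 0) XOR ((1 IMPLIES 1) OR 1)) -> 1
  row 24 [11000]: (((0 OR 0) IMPLIES 1) XOR ((0 IMPLIES 0) OR 1)) -> 0
  row 25 [11001]: (((1 OR 0) IMPLIES 1) XOR ((0 IMPLIES 0) OR 1)) -> 0
  row 26 [11010]: (((0 OR 1) IMPLIES 1) XOR ((1 IMPLIES 1) OR 1)) -> 0
  row 27 [11011]: (((1 OR 1) IMPLIES 1) XOR ((1 IMPLIES 1) OR 1)) -> 0
  row 28 [11100]: (((0 OR 0) IMPLIES 1) XOR ((0 IMPLIES 0) OR 1)) -> 0
  row 29 [11101]: (((1 OR 0) IMPLIES 1) XOR ((0 IMPLIES 0) OR 1)) -> 0
  row 30 [11110]: (((0 OR 1) IMPLIES 1) XOR ((1 IMPLIES 1) OR 1)) -> 0
  row 31 [11111]: (((1 OR 1) IMPLIES 1) XOR ((1 IMPLIES 1) OR 1)) -> 0
Full result column, 4 rows per line (a,b,c fixed per line; d,e runs 00..11 left to right):
  rows 0-3 [a,b,c=000]: 0111  = hex 7
  rows 4-7 [a,b,c=001]: 0111  = hex 7
  rows 8-11 [a,b,c=010]: 0000  = hex 0
  rows 12-15 [a,b,c=011]: 0000  = hex 0
  rows 16-19 [a,b,c=100]: 0111  = hex 7
  rows 20-23 [a,b,c=101]: 0111  = hex 7
  rows 24-27 [a,b,c=110]: 0000  = hex 0
  rows 28-31 [a,b,c=111]: 0000  = hex 0
Output column (row 0 .. row 31) = 01110111000000000111011100000000
Output column grouped in 4s = 0111 0111 0000 0000 0111 0111 0000 0000 = 0x77007700
Convert to decimal digit by digit (value = value*16 + digit):
  7 -> 7
  7*16 + 7 = 119
  119*16 + 0 = 1904
  1904*16 + 0 = 30464
  30464*16 + 7 = 487431
  487431*16 + 7 = 7798903
  7798903*16 + 0 = 124782448
  124782448*16 + 0 = 1996519168
Decimal = 1996519168

1996519168


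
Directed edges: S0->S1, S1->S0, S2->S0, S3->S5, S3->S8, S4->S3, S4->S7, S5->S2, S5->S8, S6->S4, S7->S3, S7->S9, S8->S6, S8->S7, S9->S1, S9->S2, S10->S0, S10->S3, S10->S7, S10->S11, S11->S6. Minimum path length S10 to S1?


BFS layer-by-layer from S10:
  dist 0: {S10}
  dist 1: {S0, S3, S7, S11}
  dist 2: {S1, S5, S6, S8, S9}
  -> S1 reached at distance 2
Shortest path length = 2

2


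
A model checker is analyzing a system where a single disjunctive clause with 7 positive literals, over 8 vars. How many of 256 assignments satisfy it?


Step 1: Total=2^8=256
Step 2: Unsat when all 7 false: 2^1=2
Step 3: Sat=256-2=254

254


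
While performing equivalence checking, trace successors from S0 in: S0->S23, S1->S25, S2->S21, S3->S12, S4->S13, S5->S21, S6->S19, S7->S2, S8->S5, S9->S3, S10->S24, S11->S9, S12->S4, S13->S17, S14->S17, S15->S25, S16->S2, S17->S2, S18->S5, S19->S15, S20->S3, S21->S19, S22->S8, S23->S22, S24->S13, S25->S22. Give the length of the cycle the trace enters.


Trace from S0 until a state repeats:
  S0 -> S23 -> S22 -> S8 -> S5 -> S21 -> S19 -> S15 -> S25 -> S22
S22 first seen at step 2, revisited at step 9.
Cycle length = 9 - 2 = 7

7


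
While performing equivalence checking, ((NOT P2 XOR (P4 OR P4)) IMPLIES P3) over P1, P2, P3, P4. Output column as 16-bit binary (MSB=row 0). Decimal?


Formula: ((NOT P2 XOR (P4 OR P4)) IMPLIES P3) over P1, P2, P3, P4 (16 rows)
Evaluate each row (bits = P1,P2,P3,P4, MSB first):
  row 0 [0000]: ((NOT 0 XOR (0 OR 0)) IMPLIES 0) -> 0
  row 1 [0001]: ((NOT 0 XOR (1 OR 1)) IMPLIES 0) -> 1
  row 2 [0010]: ((NOT 0 XOR (0 OR 0)) IMPLIES 1) -> 1
  row 3 [0011]: ((NOT 0 XOR (1 OR 1)) IMPLIES 1) -> 1
  row 4 [0100]: ((NOT 1 XOR (0 OR 0)) IMPLIES 0) -> 1
  row 5 [0101]: ((NOT 1 XOR (1 OR 1)) IMPLIES 0) -> 0
  row 6 [0110]: ((NOT 1 XOR (0 OR 0)) IMPLIES 1) -> 1
  row 7 [0111]: ((NOT 1 XOR (1 OR 1)) IMPLIES 1) -> 1
  row 8 [1000]: ((NOT 0 XOR (0 OR 0)) IMPLIES 0) -> 0
  row 9 [1001]: ((NOT 0 XOR (1 OR 1)) IMPLIES 0) -> 1
  row 10 [1010]: ((NOT 0 XOR (0 OR 0)) IMPLIES 1) -> 1
  row 11 [1011]: ((NOT 0 XOR (1 OR 1)) IMPLIES 1) -> 1
  row 12 [1100]: ((NOT 1 XOR (0 OR 0)) IMPLIES 0) -> 1
  row 13 [1101]: ((NOT 1 XOR (1 OR 1)) IMPLIES 0) -> 0
  row 14 [1110]: ((NOT 1 XOR (0 OR 0)) IMPLIES 1) -> 1
  row 15 [1111]: ((NOT 1 XOR (1 OR 1)) IMPLIES 1) -> 1
Full result column, 4 rows per line (P1,P2 fixed per line; P3,P4 runs 00..11 left to right):
  rows 0-3 [P1,P2=00]: 0111  = hex 7
  rows 4-7 [P1,P2=01]: 1011  = hex B
  rows 8-11 [P1,P2=10]: 0111  = hex 7
  rows 12-15 [P1,P2=11]: 1011  = hex B
Output column (row 0 .. row 15) = 0111101101111011
Output column grouped in 4s = 0111 1011 0111 1011 = 0x7B7B
Convert to decimal digit by digit (value = value*16 + digit):
  7 -> 7
  7*16 + 11 (B) = 123
  123*16 + 7 = 1975
  1975*16 + 11 (B) = 31611
Decimal = 31611

31611


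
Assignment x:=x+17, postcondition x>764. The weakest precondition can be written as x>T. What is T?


Formula: wp(x:=E, P) = P[E/x] (substitute E for x in postcondition)
Step 1: Postcondition: x>764
Step 2: Substitute x+17 for x: x+17>764
Step 3: Solve for x: x > 764-17 = 747

747


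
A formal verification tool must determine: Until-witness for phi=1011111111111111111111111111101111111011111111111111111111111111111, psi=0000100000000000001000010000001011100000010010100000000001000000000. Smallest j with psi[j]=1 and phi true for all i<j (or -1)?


(phi U psi) at 0: need smallest j with psi[j]=1 and phi[i]=1 for all i in [0,j).
Scan from step 0:
  step 0: phi=1, psi=0 -> continue
  step 1: phi=0 -> phi-prefix broken from here
  step 4: psi=1 but phi already failed -> not a witness
  step 18: psi=1 but phi already failed -> not a witness
  step 23: psi=1 but phi already failed -> not a witness
  step 30: psi=1 but phi already failed -> not a witness
  step 32: psi=1 but phi already failed -> not a witness
  step 33: psi=1 but phi already failed -> not a witness
  step 34: psi=1 but phi already failed -> not a witness
  step 41: psi=1 but phi already failed -> not a witness
  step 44: psi=1 but phi already failed -> not a witness
  step 46: psi=1 but phi already failed -> not a witness
  step 57: psi=1 but phi already failed -> not a witness
  end of trace: no witness -> -1
Witness step = -1

-1


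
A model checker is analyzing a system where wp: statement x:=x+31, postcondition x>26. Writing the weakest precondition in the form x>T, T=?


Formula: wp(x:=E, P) = P[E/x] (substitute E for x in postcondition)
Step 1: Postcondition: x>26
Step 2: Substitute x+31 for x: x+31>26
Step 3: Solve for x: x > 26-31 = -5

-5


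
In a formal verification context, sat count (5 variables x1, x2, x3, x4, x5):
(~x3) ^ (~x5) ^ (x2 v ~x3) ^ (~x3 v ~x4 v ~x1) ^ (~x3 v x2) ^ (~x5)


CNF with 6 clauses over 5 vars (32 assignments).
An assignment satisfies CNF iff every clause has >=1 true literal.
Check each row (bits = x1,x2,x3,x4,x5; clause T/F shown):
  row 0 [00000]: clauses=TTTTTT -> 1
  row 1 [00001]: clauses=TFTTTF -> 0
  row 2 [00010]: clauses=TTTTTT -> 1
  row 3 [00011]: clauses=TFTTTF -> 0
  row 4 [00100]: clauses=FTFTFT -> 0
  row 5 [00101]: clauses=FFFTFF -> 0
  row 6 [00110]: clauses=FTFTFT -> 0
  row 7 [00111]: clauses=FFFTFF -> 0
  row 8 [01000]: clauses=TTTTTT -> 1
  row 9 [01001]: clauses=TFTTTF -> 0
  row 10 [01010]: clauses=TTTTTT -> 1
  row 11 [01011]: clauses=TFTTTF -> 0
  row 12 [01100]: clauses=FTTTTT -> 0
  row 13 [01101]: clauses=FFTTTF -> 0
  row 14 [01110]: clauses=FTTTTT -> 0
  row 15 [01111]: clauses=FFTTTF -> 0
  row 16 [10000]: clauses=TTTTTT -> 1
  row 17 [10001]: clauses=TFTTTF -> 0
  row 18 [10010]: clauses=TTTTTT -> 1
  row 19 [10011]: clauses=TFTTTF -> 0
  row 20 [10100]: clauses=FTFTFT -> 0
  row 21 [10101]: clauses=FFFTFF -> 0
  row 22 [10110]: clauses=FTFFFT -> 0
  row 23 [10111]: clauses=FFFFFF -> 0
  row 24 [11000]: clauses=TTTTTT -> 1
  row 25 [11001]: clauses=TFTTTF -> 0
  row 26 [11010]: clauses=TTTTTT -> 1
  row 27 [11011]: clauses=TFTTTF -> 0
  row 28 [11100]: clauses=FTTTTT -> 0
  row 29 [11101]: clauses=FFTTTF -> 0
  row 30 [11110]: clauses=FTTFTT -> 0
  row 31 [11111]: clauses=FFTFTF -> 0
Full result column, 8 rows per line (x1,x2 fixed per line; x3,x4,x5 runs 000..111 left to right):
  rows 0-7 [x1,x2=00]: 10100000  (ones: 2)
  rows 8-15 [x1,x2=01]: 10100000  (ones: 2)
  rows 16-23 [x1,x2=10]: 10100000  (ones: 2)
  rows 24-31 [x1,x2=11]: 10100000  (ones: 2)
Satisfying assignments = 2+2+2+2 = 8

8


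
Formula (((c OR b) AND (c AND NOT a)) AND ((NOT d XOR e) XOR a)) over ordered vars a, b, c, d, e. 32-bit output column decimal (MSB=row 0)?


Formula: (((c OR b) AND (c AND NOT a)) AND ((NOT d XOR e) XOR a)) over a, b, c, d, e (32 rows)
Evaluate each row (bits = a,b,c,d,e, MSB first):
  row 0 [00000]: (((0 OR 0) AND (0 AND NOT 0)) AND ((NOT 0 XOR 0) XOR 0)) -> 0
  row 1 [00001]: (((0 OR 0) AND (0 AND NOT 0)) AND ((NOT 0 XOR 1) XOR 0)) -> 0
  row 2 [00010]: (((0 OR 0) AND (0 AND NOT 0)) AND ((NOT 1 XOR 0) XOR 0)) -> 0
  row 3 [00011]: (((0 OR 0) AND (0 AND NOT 0)) AND ((NOT 1 XOR 1) XOR 0)) -> 0
  row 4 [00100]: (((1 OR 0) AND (1 AND NOT 0)) AND ((NOT 0 XOR 0) XOR 0)) -> 1
  row 5 [00101]: (((1 OR 0) AND (1 AND NOT 0)) AND ((NOT 0 XOR 1) XOR 0)) -> 0
  row 6 [00110]: (((1 OR 0) AND (1 AND NOT 0)) AND ((NOT 1 XOR 0) XOR 0)) -> 0
  row 7 [00111]: (((1 OR 0) AND (1 AND NOT 0)) AND ((NOT 1 XOR 1) XOR 0)) -> 1
  row 8 [01000]: (((0 OR 1) AND (0 AND NOT 0)) AND ((NOT 0 XOR 0) XOR 0)) -> 0
  row 9 [01001]: (((0 OR 1) AND (0 AND NOT 0)) AND ((NOT 0 XOR 1) XOR 0)) -> 0
  row 10 [01010]: (((0 OR 1) AND (0 AND NOT 0)) AND ((NOT 1 XOR 0) XOR 0)) -> 0
  row 11 [01011]: (((0 OR 1) AND (0 AND NOT 0)) AND ((NOT 1 XOR 1) XOR 0)) -> 0
  row 12 [01100]: (((1 OR 1) AND (1 AND NOT 0)) AND ((NOT 0 XOR 0) XOR 0)) -> 1
  row 13 [01101]: (((1 OR 1) AND (1 AND NOT 0)) AND ((NOT 0 XOR 1) XOR 0)) -> 0
  row 14 [01110]: (((1 OR 1) AND (1 AND NOT 0)) AND ((NOT 1 XOR 0) XOR 0)) -> 0
  row 15 [01111]: (((1 OR 1) AND (1 AND NOT 0)) AND ((NOT 1 XOR 1) XOR 0)) -> 1
  row 16 [10000]: (((0 OR 0) AND (0 AND NOT 1)) AND ((NOT 0 XOR 0) XOR 1)) -> 0
  row 17 [10001]: (((0 OR 0) AND (0 AND NOT 1)) AND ((NOT 0 XOR 1) XOR 1)) -> 0
  row 18 [10010]: (((0 OR 0) AND (0 AND NOT 1)) AND ((NOT 1 XOR 0) XOR 1)) -> 0
  row 19 [10011]: (((0 OR 0) AND (0 AND NOT 1)) AND ((NOT 1 XOR 1) XOR 1)) -> 0
  row 20 [10100]: (((1 OR 0) AND (1 AND NOT 1)) AND ((NOT 0 XOR 0) XOR 1)) -> 0
  row 21 [10101]: (((1 OR 0) AND (1 AND NOT 1)) AND ((NOT 0 XOR 1) XOR 1)) -> 0
  row 22 [10110]: (((1 OR 0) AND (1 AND NOT 1)) AND ((NOT 1 XOR 0) XOR 1)) -> 0
  row 23 [10111]: (((1 OR 0) AND (1 AND NOT 1)) AND ((NOT 1 XOR 1) XOR 1)) -> 0
  row 24 [11000]: (((0 OR 1) AND (0 AND NOT 1)) AND ((NOT 0 XOR 0) XOR 1)) -> 0
  row 25 [11001]: (((0 OR 1) AND (0 AND NOT 1)) AND ((NOT 0 XOR 1) XOR 1)) -> 0
  row 26 [11010]: (((0 OR 1) AND (0 AND NOT 1)) AND ((NOT 1 XOR 0) XOR 1)) -> 0
  row 27 [11011]: (((0 OR 1) AND (0 AND NOT 1)) AND ((NOT 1 XOR 1) XOR 1)) -> 0
  row 28 [11100]: (((1 OR 1) AND (1 AND NOT 1)) AND ((NOT 0 XOR 0) XOR 1)) -> 0
  row 29 [11101]: (((1 OR 1) AND (1 AND NOT 1)) AND ((NOT 0 XOR 1) XOR 1)) -> 0
  row 30 [11110]: (((1 OR 1) AND (1 AND NOT 1)) AND ((NOT 1 XOR 0) XOR 1)) -> 0
  row 31 [11111]: (((1 OR 1) AND (1 AND NOT 1)) AND ((NOT 1 XOR 1) XOR 1)) -> 0
Full result column, 4 rows per line (a,b,c fixed per line; d,e runs 00..11 left to right):
  rows 0-3 [a,b,c=000]: 0000  = hex 0
  rows 4-7 [a,b,c=001]: 1001  = hex 9
  rows 8-11 [a,b,c=010]: 0000  = hex 0
  rows 12-15 [a,b,c=011]: 1001  = hex 9
  rows 16-19 [a,b,c=100]: 0000  = hex 0
  rows 20-23 [a,b,c=101]: 0000  = hex 0
  rows 24-27 [a,b,c=110]: 0000  = hex 0
  rows 28-31 [a,b,c=111]: 0000  = hex 0
Output column (row 0 .. row 31) = 00001001000010010000000000000000
Output column grouped in 4s = 0000 1001 0000 1001 0000 0000 0000 0000 = 0x09090000
Convert to decimal digit by digit (value = value*16 + digit):
  0 -> 0
  0*16 + 9 = 9
  9*16 + 0 = 144
  144*16 + 9 = 2313
  2313*16 + 0 = 37008
  37008*16 + 0 = 592128
  592128*16 + 0 = 9474048
  9474048*16 + 0 = 151584768
Decimal = 151584768

151584768


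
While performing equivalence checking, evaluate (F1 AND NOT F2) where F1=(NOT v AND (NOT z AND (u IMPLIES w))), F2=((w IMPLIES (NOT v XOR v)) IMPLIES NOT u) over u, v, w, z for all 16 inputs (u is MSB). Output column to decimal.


F1 = (NOT v AND (NOT z AND (u IMPLIES w)))
F2 = ((w IMPLIES (NOT v XOR v)) IMPLIES NOT u)
Counterexample to F1=>F2 is where F1=1 and F2=0.
Evaluate each row (bits = u,v,w,z, MSB first):
  row 0 [0000]: F1=1 F2=1 -> F1&~F2 -> 0
  row 1 [0001]: F1=0 F2=1 -> F1&~F2 -> 0
  row 2 [0010]: F1=1 F2=1 -> F1&~F2 -> 0
  row 3 [0011]: F1=0 F2=1 -> F1&~F2 -> 0
  row 4 [0100]: F1=0 F2=1 -> F1&~F2 -> 0
  row 5 [0101]: F1=0 F2=1 -> F1&~F2 -> 0
  row 6 [0110]: F1=0 F2=1 -> F1&~F2 -> 0
  row 7 [0111]: F1=0 F2=1 -> F1&~F2 -> 0
  row 8 [1000]: F1=0 F2=0 -> F1&~F2 -> 0
  row 9 [1001]: F1=0 F2=0 -> F1&~F2 -> 0
  row 10 [1010]: F1=1 F2=0 -> F1&~F2 -> 1
  row 11 [1011]: F1=0 F2=0 -> F1&~F2 -> 0
  row 12 [1100]: F1=0 F2=0 -> F1&~F2 -> 0
  row 13 [1101]: F1=0 F2=0 -> F1&~F2 -> 0
  row 14 [1110]: F1=0 F2=0 -> F1&~F2 -> 0
  row 15 [1111]: F1=0 F2=0 -> F1&~F2 -> 0
Full result column, 4 rows per line (u,v fixed per line; w,z runs 00..11 left to right):
  rows 0-3 [u,v=00]: 0000  = hex 0
  rows 4-7 [u,v=01]: 0000  = hex 0
  rows 8-11 [u,v=10]: 0010  = hex 2
  rows 12-15 [u,v=11]: 0000  = hex 0
Counterexample vector (row 0 .. row 15) = 0000000000100000
Output column grouped in 4s = 0000 0000 0010 0000 = 0x0020
Convert to decimal digit by digit (value = value*16 + digit):
  0 -> 0
  0*16 + 0 = 0
  0*16 + 2 = 2
  2*16 + 0 = 32
Decimal = 32

32


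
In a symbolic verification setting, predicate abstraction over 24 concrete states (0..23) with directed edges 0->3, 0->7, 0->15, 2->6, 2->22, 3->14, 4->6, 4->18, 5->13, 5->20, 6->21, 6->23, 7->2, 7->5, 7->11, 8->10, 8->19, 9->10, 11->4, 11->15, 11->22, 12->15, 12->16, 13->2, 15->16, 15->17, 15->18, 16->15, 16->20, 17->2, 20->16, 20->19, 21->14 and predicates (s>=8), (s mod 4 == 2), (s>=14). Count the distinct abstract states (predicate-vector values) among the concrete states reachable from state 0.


BFS from 0:
Concrete reachable: {0, 2, 3, 4, 5, 6, 7, 11, 13, 14, 15, 16, 17, 18, 19, 20, 21, 22, 23}
Abstract via predicates (s>=8), (s mod 4 == 2), (s>=14):
  (0,0,0) <- {0, 3, 4, 5, 7}
  (0,1,0) <- {2, 6}
  (1,0,0) <- {11, 13}
  (1,0,1) <- {15, 16, 17, 19, 20, 21, 23}
  (1,1,1) <- {14, 18, 22}
Distinct abstract states = 5

5


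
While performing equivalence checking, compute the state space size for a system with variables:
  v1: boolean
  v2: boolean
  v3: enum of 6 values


State space = product of domain sizes of all variables.
Domain sizes:
  v1 (boolean): 2
  v2 (boolean): 2
  v3 (enum of 6 values): 6
Product = 2 * 2 * 6 = 24

24


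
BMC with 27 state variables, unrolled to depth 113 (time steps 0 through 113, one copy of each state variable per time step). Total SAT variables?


BMC unrolls to depth k, creating one copy of each state var for steps 0..k.
Step count = 113 + 1 = 114 (steps 0 through 113)
Vars per step = 27
Total = 27 * 114 = 3078

3078


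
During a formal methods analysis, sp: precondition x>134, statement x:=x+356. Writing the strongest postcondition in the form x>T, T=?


Formula: sp(P, x:=E) = exists old_x. (x = E[old_x/x]) AND P[old_x/x] (old_x is the value of x before the assignment; eliminate old_x by solving x = E[old_x/x] for old_x)
Step 1: Precondition P: x>134, i.e. old_x > 134
Step 2: Assignment gives x = old_x + 356, so old_x = x - 356
Step 3: Substitute into P: x - 356 > 134
Step 4: Simplify: x > 134+356 = 490

490
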